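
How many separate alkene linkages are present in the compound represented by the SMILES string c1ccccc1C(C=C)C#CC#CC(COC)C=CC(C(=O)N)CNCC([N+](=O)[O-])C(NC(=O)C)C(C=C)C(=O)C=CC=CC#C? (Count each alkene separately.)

C6H5– phenyl ring → arene.
pendant –CH=CH2: C=C double bond → alkene.
C≡C triple bond → alkyne.
C≡C triple bond → alkyne.
pendant –CH2OCH3: C–O–C linkage → ether.
C=C double bond → alkene.
pendant –CONH2: carbonyl C bonded to C and N → amide.
C–N–C with sp³ carbons and no adjacent C=O → amine (secondary).
–NO2 on an sp³ carbon → nitro (the N=O is not a carbonyl).
pendant –NHC(=O)CH3: N bonded to a carbonyl → amide (not amine).
pendant –CH=CH2: C=C double bond → alkene.
–C(=O)– with carbon on both sides → ketone.
C=C double bond → alkene.
C=C double bond → alkene.
C≡C triple bond → alkyne.
Alkene appears at: CH(CH=CH2), CH=CH, CH(CH=CH2), CH=CH, CH=CH → 5.

5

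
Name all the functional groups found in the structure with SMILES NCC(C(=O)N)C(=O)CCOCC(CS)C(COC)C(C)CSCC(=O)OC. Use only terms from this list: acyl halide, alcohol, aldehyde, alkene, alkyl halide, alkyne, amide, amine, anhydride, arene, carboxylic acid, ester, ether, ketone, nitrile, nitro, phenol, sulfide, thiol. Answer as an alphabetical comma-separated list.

Reading the structure from left to right:
  H2NCH2: –NH2 on an sp³ carbon with no adjacent C=O → amine.
  CH(CONH2): pendant –CONH2: carbonyl C bonded to C and N → amide.
  CO: –C(=O)– with carbon on both sides → ketone.
  CH2OCH2: C–O–C with sp³ carbons on both sides and no adjacent C=O → ether.
  CH(CH2SH): pendant –CH2SH → thiol.
  CH(CH2OCH3): pendant –CH2OCH3: C–O–C linkage → ether.
  CH2SCH2: C–S–C linkage → sulfide (thioether).
  COOCH3: –C(=O)OCH3: carbonyl C bonded to C and to –OCH3 → ester (not ketone + ether).

amide, amine, ester, ether, ketone, sulfide, thiol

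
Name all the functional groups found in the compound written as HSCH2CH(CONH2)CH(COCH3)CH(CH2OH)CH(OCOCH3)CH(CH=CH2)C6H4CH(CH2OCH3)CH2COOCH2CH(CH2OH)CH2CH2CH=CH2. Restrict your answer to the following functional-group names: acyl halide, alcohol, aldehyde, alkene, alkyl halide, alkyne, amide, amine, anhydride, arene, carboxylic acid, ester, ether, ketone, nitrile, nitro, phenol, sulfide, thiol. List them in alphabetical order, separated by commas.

–SH on an sp³ carbon → thiol.
pendant –CONH2: carbonyl C bonded to C and N → amide.
pendant –COCH3: carbonyl C bonded to two carbons → ketone.
pendant –CH2OH on an sp³ backbone C → alcohol.
pendant –OC(=O)CH3: an acyloxy group → ester.
pendant –CH=CH2: C=C double bond → alkene.
para-disubstituted benzene ring → arene.
pendant –CH2OCH3: C–O–C linkage → ether.
–C(=O)–O–C with C on the carbonyl side → ester.
pendant –CH2OH on an sp³ backbone C → alcohol.
C=C double bond → alkene.

alcohol, alkene, amide, arene, ester, ether, ketone, thiol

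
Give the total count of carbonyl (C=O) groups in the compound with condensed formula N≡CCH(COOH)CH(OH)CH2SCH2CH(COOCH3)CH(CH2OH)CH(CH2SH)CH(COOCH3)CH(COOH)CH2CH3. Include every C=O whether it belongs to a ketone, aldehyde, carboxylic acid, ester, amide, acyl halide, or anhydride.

4

CH(COOH): carboxylic acid, 1 C=O (running total 1).
CH(COOCH3): ester, 1 C=O (running total 2).
CH(COOCH3): ester, 1 C=O (running total 3).
CH(COOH): carboxylic acid, 1 C=O (running total 4).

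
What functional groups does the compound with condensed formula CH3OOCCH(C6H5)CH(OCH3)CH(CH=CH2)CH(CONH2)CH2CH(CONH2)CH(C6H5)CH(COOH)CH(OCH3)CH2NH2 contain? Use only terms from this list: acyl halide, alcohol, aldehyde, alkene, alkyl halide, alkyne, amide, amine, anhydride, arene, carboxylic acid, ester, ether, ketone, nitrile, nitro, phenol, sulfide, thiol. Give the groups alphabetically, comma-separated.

Reading the structure from left to right:
  CH3OOC: CH3O–C(=O)–: carbonyl C bonded to C and to –OCH3 → ester (not ketone + ether).
  CH(C6H5): pendant –C6H5: benzene ring → arene.
  CH(OCH3): pendant –OCH3: C–O–C with sp³ C, no adjacent C=O → ether.
  CH(CH=CH2): pendant –CH=CH2: C=C double bond → alkene.
  CH(CONH2): pendant –CONH2: carbonyl C bonded to C and N → amide.
  CH(CONH2): pendant –CONH2: carbonyl C bonded to C and N → amide.
  CH(C6H5): pendant –C6H5: benzene ring → arene.
  CH(COOH): pendant –COOH: carbonyl C bonded to C and –OH → carboxylic acid.
  CH(OCH3): pendant –OCH3: C–O–C with sp³ C, no adjacent C=O → ether.
  CH2NH2: –NH2 on an sp³ carbon with no adjacent C=O → amine.

alkene, amide, amine, arene, carboxylic acid, ester, ether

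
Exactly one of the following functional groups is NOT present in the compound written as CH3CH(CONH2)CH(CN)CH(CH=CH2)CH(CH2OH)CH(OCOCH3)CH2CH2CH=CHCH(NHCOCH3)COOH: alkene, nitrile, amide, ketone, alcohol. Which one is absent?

amide: present (CH(CONH2) — pendant –CONH2: carbonyl C bonded to C and N → amide).
alkene: present (CH(CH=CH2) — pendant –CH=CH2: C=C double bond → alkene).
alcohol: present (CH(CH2OH) — pendant –CH2OH on an sp³ backbone C → alcohol).
nitrile: present (CH(CN) — pendant –C≡N: nitrile).
ketone: absent. In CH(OCOCH3), the C=O is bonded to an –O–C group, which defines an ester, not a ketone. In each of CH(CONH2) and CH(NHCOCH3), the C=O is bonded to nitrogen, which defines an amide, not a ketone. In COOH, the C=O bears an –OH, making it a carboxylic acid rather than a ketone.

ketone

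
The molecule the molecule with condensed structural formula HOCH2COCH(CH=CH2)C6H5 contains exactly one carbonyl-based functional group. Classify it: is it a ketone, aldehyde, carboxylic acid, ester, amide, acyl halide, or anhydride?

ketone

The carbonyl is in the CO segment: –C(=O)– with carbon on both sides → ketone.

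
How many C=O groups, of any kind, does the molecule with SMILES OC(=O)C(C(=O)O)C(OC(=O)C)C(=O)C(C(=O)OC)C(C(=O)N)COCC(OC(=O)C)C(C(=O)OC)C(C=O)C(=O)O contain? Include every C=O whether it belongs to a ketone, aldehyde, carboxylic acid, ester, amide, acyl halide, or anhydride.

HOOC: carboxylic acid, 1 C=O (running total 1).
CH(COOH): carboxylic acid, 1 C=O (running total 2).
CH(OCOCH3): ester, 1 C=O (running total 3).
CO: ketone, 1 C=O (running total 4).
CH(COOCH3): ester, 1 C=O (running total 5).
CH(CONH2): amide, 1 C=O (running total 6).
CH(OCOCH3): ester, 1 C=O (running total 7).
CH(COOCH3): ester, 1 C=O (running total 8).
CH(CHO): aldehyde, 1 C=O (running total 9).
COOH: carboxylic acid, 1 C=O (running total 10).

10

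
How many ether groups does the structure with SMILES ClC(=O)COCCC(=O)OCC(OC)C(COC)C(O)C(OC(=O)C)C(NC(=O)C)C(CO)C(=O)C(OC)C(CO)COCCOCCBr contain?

6

–C(=O)Cl: carbonyl C bonded to C and to a halogen → acyl halide (not alkyl halide).
C–O–C with sp³ carbons on both sides and no adjacent C=O → ether.
–C(=O)–O–C with C on the carbonyl side → ester.
pendant –OCH3: C–O–C with sp³ C, no adjacent C=O → ether.
pendant –CH2OCH3: C–O–C linkage → ether.
–OH on an sp³ carbon → alcohol (secondary).
pendant –OC(=O)CH3: an acyloxy group → ester.
pendant –NHC(=O)CH3: N bonded to a carbonyl → amide (not amine).
pendant –CH2OH on an sp³ backbone C → alcohol.
–C(=O)– with carbon on both sides → ketone.
pendant –OCH3: C–O–C with sp³ C, no adjacent C=O → ether.
pendant –CH2OH on an sp³ backbone C → alcohol.
C–O–C with sp³ carbons on both sides and no adjacent C=O → ether.
C–O–C with sp³ carbons on both sides and no adjacent C=O → ether.
halogen on an sp³ carbon → alkyl halide.
Ether appears at: CH2OCH2, CH(OCH3), CH(CH2OCH3), CH(OCH3), CH2OCH2, CH2OCH2 → 6.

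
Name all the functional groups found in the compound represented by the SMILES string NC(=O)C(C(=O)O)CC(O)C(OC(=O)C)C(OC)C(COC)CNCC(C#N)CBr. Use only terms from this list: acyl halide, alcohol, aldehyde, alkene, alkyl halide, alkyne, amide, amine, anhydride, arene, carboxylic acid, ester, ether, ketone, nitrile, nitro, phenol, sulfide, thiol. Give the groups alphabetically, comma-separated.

Reading the structure from left to right:
  H2NCO: –C(=O)NH2: carbonyl C bonded to C and to N → amide (the N is not a separate amine).
  CH(COOH): pendant –COOH: carbonyl C bonded to C and –OH → carboxylic acid.
  CH(OH): –OH on an sp³ carbon → alcohol (secondary).
  CH(OCOCH3): pendant –OC(=O)CH3: an acyloxy group → ester.
  CH(OCH3): pendant –OCH3: C–O–C with sp³ C, no adjacent C=O → ether.
  CH(CH2OCH3): pendant –CH2OCH3: C–O–C linkage → ether.
  CH2NHCH2: C–N–C with sp³ carbons and no adjacent C=O → amine (secondary).
  CH(CN): pendant –C≡N: nitrile.
  CH2Br: halogen on an sp³ carbon → alkyl halide.

alcohol, alkyl halide, amide, amine, carboxylic acid, ester, ether, nitrile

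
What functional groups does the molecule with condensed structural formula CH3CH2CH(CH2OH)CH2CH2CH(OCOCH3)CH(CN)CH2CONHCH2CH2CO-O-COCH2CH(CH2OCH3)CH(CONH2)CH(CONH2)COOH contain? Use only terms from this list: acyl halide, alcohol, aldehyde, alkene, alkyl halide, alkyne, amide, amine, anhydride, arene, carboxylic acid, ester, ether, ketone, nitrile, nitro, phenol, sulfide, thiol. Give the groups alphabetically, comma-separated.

Working along the chain:
  CH(CH2OH): pendant –CH2OH on an sp³ backbone C → alcohol.
  CH(OCOCH3): pendant –OC(=O)CH3: an acyloxy group → ester.
  CH(CN): pendant –C≡N: nitrile.
  CH2CONHCH2: –C(=O)–N– linkage → amide (the N is not an amine).
  CH2CO-O-COCH2: two acyl groups sharing one oxygen, –C(=O)–O–C(=O)– → anhydride.
  CH(CH2OCH3): pendant –CH2OCH3: C–O–C linkage → ether.
  CH(CONH2): pendant –CONH2: carbonyl C bonded to C and N → amide.
  CH(CONH2): pendant –CONH2: carbonyl C bonded to C and N → amide.
  COOH: –COOH: carbonyl C bonded to –OH and C → carboxylic acid (the –OH is not a separate alcohol).

alcohol, amide, anhydride, carboxylic acid, ester, ether, nitrile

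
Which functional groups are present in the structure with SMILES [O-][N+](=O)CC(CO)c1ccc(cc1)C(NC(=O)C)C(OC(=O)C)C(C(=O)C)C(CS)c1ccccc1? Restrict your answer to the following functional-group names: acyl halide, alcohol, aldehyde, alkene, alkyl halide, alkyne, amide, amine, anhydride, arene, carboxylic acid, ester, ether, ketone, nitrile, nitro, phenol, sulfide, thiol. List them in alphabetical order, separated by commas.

–NO2 on carbon → nitro group.
pendant –CH2OH on an sp³ backbone C → alcohol.
para-disubstituted benzene ring → arene.
pendant –NHC(=O)CH3: N bonded to a carbonyl → amide (not amine).
pendant –OC(=O)CH3: an acyloxy group → ester.
pendant –COCH3: carbonyl C bonded to two carbons → ketone.
pendant –CH2SH → thiol.
–C6H5 phenyl ring → arene.

alcohol, amide, arene, ester, ketone, nitro, thiol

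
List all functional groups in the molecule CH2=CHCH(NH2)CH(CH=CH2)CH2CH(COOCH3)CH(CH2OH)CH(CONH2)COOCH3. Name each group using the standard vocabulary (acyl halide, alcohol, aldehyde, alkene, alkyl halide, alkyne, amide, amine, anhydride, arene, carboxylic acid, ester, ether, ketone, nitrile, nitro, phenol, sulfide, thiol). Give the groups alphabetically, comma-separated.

C=C double bond → alkene.
–NH2 on an sp³ carbon with no adjacent C=O → amine.
pendant –CH=CH2: C=C double bond → alkene.
pendant –COOCH3: carbonyl C bonded to C and –OCH3 → ester.
pendant –CH2OH on an sp³ backbone C → alcohol.
pendant –CONH2: carbonyl C bonded to C and N → amide.
–C(=O)OCH3: carbonyl C bonded to C and to –OCH3 → ester (not ketone + ether).

alcohol, alkene, amide, amine, ester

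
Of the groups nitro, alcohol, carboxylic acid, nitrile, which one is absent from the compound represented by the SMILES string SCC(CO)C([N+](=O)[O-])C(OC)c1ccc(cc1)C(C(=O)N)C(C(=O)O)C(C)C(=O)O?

nitrile

alcohol: present (CH(CH2OH) — pendant –CH2OH on an sp³ backbone C → alcohol).
nitro: present (CH(NO2) — –NO2 on an sp³ carbon → nitro (the N=O is not a carbonyl)).
carboxylic acid: present (CH(COOH) — pendant –COOH: carbonyl C bonded to C and –OH → carboxylic acid).
nitrile: no segment matches this pattern.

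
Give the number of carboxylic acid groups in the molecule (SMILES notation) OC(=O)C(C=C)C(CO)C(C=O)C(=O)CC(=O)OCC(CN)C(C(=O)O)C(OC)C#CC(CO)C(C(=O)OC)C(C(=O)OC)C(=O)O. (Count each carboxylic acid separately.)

–COOH: carbonyl C bonded to –OH and C → carboxylic acid (the –OH is not a separate alcohol).
pendant –CH=CH2: C=C double bond → alkene.
pendant –CH2OH on an sp³ backbone C → alcohol.
pendant –CHO: carbonyl C bonded to C and H → aldehyde.
–C(=O)– with carbon on both sides → ketone.
–C(=O)–O–C with C on the carbonyl side → ester.
pendant –CH2NH2: N on sp³ C, no adjacent C=O → amine.
pendant –COOH: carbonyl C bonded to C and –OH → carboxylic acid.
pendant –OCH3: C–O–C with sp³ C, no adjacent C=O → ether.
C≡C triple bond → alkyne.
pendant –CH2OH on an sp³ backbone C → alcohol.
pendant –COOCH3: carbonyl C bonded to C and –OCH3 → ester.
pendant –COOCH3: carbonyl C bonded to C and –OCH3 → ester.
–COOH: carbonyl C bonded to –OH and C → carboxylic acid (the –OH is not a separate alcohol).
Carboxylic acid appears at: HOOC, CH(COOH), COOH → 3.

3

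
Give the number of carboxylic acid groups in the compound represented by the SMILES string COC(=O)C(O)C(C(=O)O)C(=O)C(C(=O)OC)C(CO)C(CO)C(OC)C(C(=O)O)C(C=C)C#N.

2

Reading the structure from left to right:
  CH3OOC: CH3O–C(=O)–: carbonyl C bonded to C and to –OCH3 → ester (not ketone + ether).
  CH(OH): –OH on an sp³ carbon → alcohol (secondary).
  CH(COOH): pendant –COOH: carbonyl C bonded to C and –OH → carboxylic acid.
  CO: –C(=O)– with carbon on both sides → ketone.
  CH(COOCH3): pendant –COOCH3: carbonyl C bonded to C and –OCH3 → ester.
  CH(CH2OH): pendant –CH2OH on an sp³ backbone C → alcohol.
  CH(CH2OH): pendant –CH2OH on an sp³ backbone C → alcohol.
  CH(OCH3): pendant –OCH3: C–O–C with sp³ C, no adjacent C=O → ether.
  CH(COOH): pendant –COOH: carbonyl C bonded to C and –OH → carboxylic acid.
  CH(CH=CH2): pendant –CH=CH2: C=C double bond → alkene.
  CN: –C≡N: carbon triple-bonded to nitrogen → nitrile.
Carboxylic acid appears at: CH(COOH), CH(COOH) → 2.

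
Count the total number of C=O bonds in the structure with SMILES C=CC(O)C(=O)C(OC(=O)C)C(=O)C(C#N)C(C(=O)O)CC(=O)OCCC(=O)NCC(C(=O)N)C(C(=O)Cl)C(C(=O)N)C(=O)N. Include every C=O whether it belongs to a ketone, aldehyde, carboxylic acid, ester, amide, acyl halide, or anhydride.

CO: ketone, 1 C=O (running total 1).
CH(OCOCH3): ester, 1 C=O (running total 2).
CO: ketone, 1 C=O (running total 3).
CH(COOH): carboxylic acid, 1 C=O (running total 4).
CH2COOCH2: ester, 1 C=O (running total 5).
CH2CONHCH2: amide, 1 C=O (running total 6).
CH(CONH2): amide, 1 C=O (running total 7).
CH(COCl): acyl halide, 1 C=O (running total 8).
CH(CONH2): amide, 1 C=O (running total 9).
CONH2: amide, 1 C=O (running total 10).

10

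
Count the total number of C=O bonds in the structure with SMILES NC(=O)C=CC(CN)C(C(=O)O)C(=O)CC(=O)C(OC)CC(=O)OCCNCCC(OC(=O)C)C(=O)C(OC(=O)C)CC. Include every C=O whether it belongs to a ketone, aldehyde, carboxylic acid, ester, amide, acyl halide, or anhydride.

H2NCO: amide, 1 C=O (running total 1).
CH(COOH): carboxylic acid, 1 C=O (running total 2).
CO: ketone, 1 C=O (running total 3).
CO: ketone, 1 C=O (running total 4).
CH2COOCH2: ester, 1 C=O (running total 5).
CH(OCOCH3): ester, 1 C=O (running total 6).
CO: ketone, 1 C=O (running total 7).
CH(OCOCH3): ester, 1 C=O (running total 8).

8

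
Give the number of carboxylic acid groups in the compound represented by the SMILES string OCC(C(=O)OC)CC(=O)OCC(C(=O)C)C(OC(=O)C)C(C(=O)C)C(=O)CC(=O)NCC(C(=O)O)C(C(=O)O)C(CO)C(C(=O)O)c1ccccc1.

Working along the chain:
  HOCH2: HO– on an sp³ carbon → alcohol.
  CH(COOCH3): pendant –COOCH3: carbonyl C bonded to C and –OCH3 → ester.
  CH2COOCH2: –C(=O)–O–C with C on the carbonyl side → ester.
  CH(COCH3): pendant –COCH3: carbonyl C bonded to two carbons → ketone.
  CH(OCOCH3): pendant –OC(=O)CH3: an acyloxy group → ester.
  CH(COCH3): pendant –COCH3: carbonyl C bonded to two carbons → ketone.
  CO: –C(=O)– with carbon on both sides → ketone.
  CH2CONHCH2: –C(=O)–N– linkage → amide (the N is not an amine).
  CH(COOH): pendant –COOH: carbonyl C bonded to C and –OH → carboxylic acid.
  CH(COOH): pendant –COOH: carbonyl C bonded to C and –OH → carboxylic acid.
  CH(CH2OH): pendant –CH2OH on an sp³ backbone C → alcohol.
  CH(COOH): pendant –COOH: carbonyl C bonded to C and –OH → carboxylic acid.
  C6H5: –C6H5 phenyl ring → arene.
Carboxylic acid appears at: CH(COOH), CH(COOH), CH(COOH) → 3.

3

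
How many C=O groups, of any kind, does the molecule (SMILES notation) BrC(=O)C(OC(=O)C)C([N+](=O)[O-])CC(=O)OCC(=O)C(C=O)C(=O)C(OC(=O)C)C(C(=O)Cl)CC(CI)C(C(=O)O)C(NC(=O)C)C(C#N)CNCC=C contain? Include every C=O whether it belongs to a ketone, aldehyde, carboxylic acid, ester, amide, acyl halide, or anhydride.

10

BrCO: acyl halide, 1 C=O (running total 1).
CH(OCOCH3): ester, 1 C=O (running total 2).
CH2COOCH2: ester, 1 C=O (running total 3).
CO: ketone, 1 C=O (running total 4).
CH(CHO): aldehyde, 1 C=O (running total 5).
CO: ketone, 1 C=O (running total 6).
CH(OCOCH3): ester, 1 C=O (running total 7).
CH(COCl): acyl halide, 1 C=O (running total 8).
CH(COOH): carboxylic acid, 1 C=O (running total 9).
CH(NHCOCH3): amide, 1 C=O (running total 10).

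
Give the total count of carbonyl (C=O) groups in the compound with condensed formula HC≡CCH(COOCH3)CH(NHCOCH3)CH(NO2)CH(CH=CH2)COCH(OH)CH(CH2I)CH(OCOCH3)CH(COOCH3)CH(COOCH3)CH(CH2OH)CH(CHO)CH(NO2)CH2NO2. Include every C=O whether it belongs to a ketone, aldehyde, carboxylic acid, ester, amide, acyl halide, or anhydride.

7

CH(COOCH3): ester, 1 C=O (running total 1).
CH(NHCOCH3): amide, 1 C=O (running total 2).
CO: ketone, 1 C=O (running total 3).
CH(OCOCH3): ester, 1 C=O (running total 4).
CH(COOCH3): ester, 1 C=O (running total 5).
CH(COOCH3): ester, 1 C=O (running total 6).
CH(CHO): aldehyde, 1 C=O (running total 7).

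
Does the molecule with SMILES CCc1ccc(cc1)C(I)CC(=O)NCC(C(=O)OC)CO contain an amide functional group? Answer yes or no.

yes

Taking each segment in turn:
  C6H4: para-disubstituted benzene ring → arene.
  CH(I): halogen on an sp³ carbon → alkyl halide.
  CH2CONHCH2: –C(=O)–N– linkage → amide (the N is not an amine).
  CH(COOCH3): pendant –COOCH3: carbonyl C bonded to C and –OCH3 → ester.
  CH2OH: –OH on an sp³ carbon → alcohol.
The CH2CONHCH2 segment supplies the amide: –C(=O)–N– linkage → amide (the N is not an amine).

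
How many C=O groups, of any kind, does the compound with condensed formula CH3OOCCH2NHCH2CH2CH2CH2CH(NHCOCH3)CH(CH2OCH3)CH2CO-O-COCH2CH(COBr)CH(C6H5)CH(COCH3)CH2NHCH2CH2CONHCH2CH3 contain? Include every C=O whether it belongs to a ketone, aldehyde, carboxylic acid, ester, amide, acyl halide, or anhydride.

CH3OOC: ester, 1 C=O (running total 1).
CH(NHCOCH3): amide, 1 C=O (running total 2).
CH2CO-O-COCH2: anhydride, 2 C=O (running total 4).
CH(COBr): acyl halide, 1 C=O (running total 5).
CH(COCH3): ketone, 1 C=O (running total 6).
CH2CONHCH2: amide, 1 C=O (running total 7).

7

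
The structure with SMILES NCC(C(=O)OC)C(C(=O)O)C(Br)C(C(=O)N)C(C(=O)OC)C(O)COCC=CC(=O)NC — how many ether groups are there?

1

Taking each segment in turn:
  H2NCH2: –NH2 on an sp³ carbon with no adjacent C=O → amine.
  CH(COOCH3): pendant –COOCH3: carbonyl C bonded to C and –OCH3 → ester.
  CH(COOH): pendant –COOH: carbonyl C bonded to C and –OH → carboxylic acid.
  CH(Br): halogen on an sp³ carbon → alkyl halide.
  CH(CONH2): pendant –CONH2: carbonyl C bonded to C and N → amide.
  CH(COOCH3): pendant –COOCH3: carbonyl C bonded to C and –OCH3 → ester.
  CH(OH): –OH on an sp³ carbon → alcohol (secondary).
  CH2OCH2: C–O–C with sp³ carbons on both sides and no adjacent C=O → ether.
  CH=CH: C=C double bond → alkene.
  CONHCH3: –C(=O)NHCH3: carbonyl C bonded to C and to N → amide (the N is not an amine).
Ether appears at: CH2OCH2 → 1.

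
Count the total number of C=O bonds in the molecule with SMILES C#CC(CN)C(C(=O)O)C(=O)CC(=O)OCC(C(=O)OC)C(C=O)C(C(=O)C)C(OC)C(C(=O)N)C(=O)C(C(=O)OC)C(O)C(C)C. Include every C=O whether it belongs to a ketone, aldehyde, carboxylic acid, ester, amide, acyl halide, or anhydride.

9

CH(COOH): carboxylic acid, 1 C=O (running total 1).
CO: ketone, 1 C=O (running total 2).
CH2COOCH2: ester, 1 C=O (running total 3).
CH(COOCH3): ester, 1 C=O (running total 4).
CH(CHO): aldehyde, 1 C=O (running total 5).
CH(COCH3): ketone, 1 C=O (running total 6).
CH(CONH2): amide, 1 C=O (running total 7).
CO: ketone, 1 C=O (running total 8).
CH(COOCH3): ester, 1 C=O (running total 9).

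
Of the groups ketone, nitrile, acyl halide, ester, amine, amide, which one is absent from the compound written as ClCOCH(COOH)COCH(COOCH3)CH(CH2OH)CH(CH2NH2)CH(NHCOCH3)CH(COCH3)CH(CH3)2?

nitrile

ester: present (CH(COOCH3) — pendant –COOCH3: carbonyl C bonded to C and –OCH3 → ester).
amine: present (CH(CH2NH2) — pendant –CH2NH2: N on sp³ C, no adjacent C=O → amine).
acyl halide: present (ClCO — –C(=O)Cl: carbonyl C bonded to C and to a halogen → acyl halide (not alkyl halide)).
amide: present (CH(NHCOCH3) — pendant –NHC(=O)CH3: N bonded to a carbonyl → amide (not amine)).
ketone: present (CO — –C(=O)– with carbon on both sides → ketone).
nitrile: no segment matches this pattern.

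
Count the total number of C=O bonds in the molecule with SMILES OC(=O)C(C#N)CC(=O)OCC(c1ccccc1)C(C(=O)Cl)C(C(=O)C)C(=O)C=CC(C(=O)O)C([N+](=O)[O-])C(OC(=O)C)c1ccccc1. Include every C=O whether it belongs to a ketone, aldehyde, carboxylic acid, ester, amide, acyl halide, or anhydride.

HOOC: carboxylic acid, 1 C=O (running total 1).
CH2COOCH2: ester, 1 C=O (running total 2).
CH(COCl): acyl halide, 1 C=O (running total 3).
CH(COCH3): ketone, 1 C=O (running total 4).
CO: ketone, 1 C=O (running total 5).
CH(COOH): carboxylic acid, 1 C=O (running total 6).
CH(OCOCH3): ester, 1 C=O (running total 7).

7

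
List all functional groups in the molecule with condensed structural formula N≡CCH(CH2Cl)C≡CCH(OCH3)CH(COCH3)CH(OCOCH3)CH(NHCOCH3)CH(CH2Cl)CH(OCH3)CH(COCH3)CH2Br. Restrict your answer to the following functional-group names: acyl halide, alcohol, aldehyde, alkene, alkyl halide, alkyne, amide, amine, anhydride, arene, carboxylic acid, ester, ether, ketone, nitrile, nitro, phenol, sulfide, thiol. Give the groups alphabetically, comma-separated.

alkyl halide, alkyne, amide, ester, ether, ketone, nitrile

Reading the structure from left to right:
  N≡C: N≡C–: carbon triple-bonded to nitrogen → nitrile.
  CH(CH2Cl): pendant –CH2X: halogen on sp³ carbon → alkyl halide.
  C≡C: C≡C triple bond → alkyne.
  CH(OCH3): pendant –OCH3: C–O–C with sp³ C, no adjacent C=O → ether.
  CH(COCH3): pendant –COCH3: carbonyl C bonded to two carbons → ketone.
  CH(OCOCH3): pendant –OC(=O)CH3: an acyloxy group → ester.
  CH(NHCOCH3): pendant –NHC(=O)CH3: N bonded to a carbonyl → amide (not amine).
  CH(CH2Cl): pendant –CH2X: halogen on sp³ carbon → alkyl halide.
  CH(OCH3): pendant –OCH3: C–O–C with sp³ C, no adjacent C=O → ether.
  CH(COCH3): pendant –COCH3: carbonyl C bonded to two carbons → ketone.
  CH2Br: halogen on an sp³ carbon → alkyl halide.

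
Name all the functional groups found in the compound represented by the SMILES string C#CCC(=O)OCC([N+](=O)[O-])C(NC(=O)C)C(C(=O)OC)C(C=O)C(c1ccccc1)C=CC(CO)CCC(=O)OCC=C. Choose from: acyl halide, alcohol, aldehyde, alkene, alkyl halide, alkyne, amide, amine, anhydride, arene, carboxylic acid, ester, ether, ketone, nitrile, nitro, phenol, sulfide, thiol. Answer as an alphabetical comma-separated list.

Reading the structure from left to right:
  HC≡C: C≡C triple bond → alkyne.
  CH2COOCH2: –C(=O)–O–C with C on the carbonyl side → ester.
  CH(NO2): –NO2 on an sp³ carbon → nitro (the N=O is not a carbonyl).
  CH(NHCOCH3): pendant –NHC(=O)CH3: N bonded to a carbonyl → amide (not amine).
  CH(COOCH3): pendant –COOCH3: carbonyl C bonded to C and –OCH3 → ester.
  CH(CHO): pendant –CHO: carbonyl C bonded to C and H → aldehyde.
  CH(C6H5): pendant –C6H5: benzene ring → arene.
  CH=CH: C=C double bond → alkene.
  CH(CH2OH): pendant –CH2OH on an sp³ backbone C → alcohol.
  CH2COOCH2: –C(=O)–O–C with C on the carbonyl side → ester.
  CH=CH2: C=C double bond → alkene.

alcohol, aldehyde, alkene, alkyne, amide, arene, ester, nitro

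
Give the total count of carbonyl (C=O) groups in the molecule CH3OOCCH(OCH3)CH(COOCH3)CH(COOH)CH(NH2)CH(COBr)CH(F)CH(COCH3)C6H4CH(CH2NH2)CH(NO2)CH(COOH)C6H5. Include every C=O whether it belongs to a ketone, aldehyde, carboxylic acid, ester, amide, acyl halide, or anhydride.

6

CH3OOC: ester, 1 C=O (running total 1).
CH(COOCH3): ester, 1 C=O (running total 2).
CH(COOH): carboxylic acid, 1 C=O (running total 3).
CH(COBr): acyl halide, 1 C=O (running total 4).
CH(COCH3): ketone, 1 C=O (running total 5).
CH(COOH): carboxylic acid, 1 C=O (running total 6).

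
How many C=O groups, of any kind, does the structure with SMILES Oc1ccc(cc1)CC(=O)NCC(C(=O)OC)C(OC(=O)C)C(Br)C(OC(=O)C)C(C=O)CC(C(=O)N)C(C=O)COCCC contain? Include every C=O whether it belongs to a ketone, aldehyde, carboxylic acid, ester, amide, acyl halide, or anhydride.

CH2CONHCH2: amide, 1 C=O (running total 1).
CH(COOCH3): ester, 1 C=O (running total 2).
CH(OCOCH3): ester, 1 C=O (running total 3).
CH(OCOCH3): ester, 1 C=O (running total 4).
CH(CHO): aldehyde, 1 C=O (running total 5).
CH(CONH2): amide, 1 C=O (running total 6).
CH(CHO): aldehyde, 1 C=O (running total 7).

7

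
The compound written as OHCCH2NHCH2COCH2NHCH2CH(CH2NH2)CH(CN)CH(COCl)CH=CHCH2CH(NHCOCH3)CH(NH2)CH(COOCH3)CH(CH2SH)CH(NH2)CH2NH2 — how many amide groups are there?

Taking each segment in turn:
  OHC: terminal –CHO: carbonyl C bonded to H and C → aldehyde.
  CH2NHCH2: C–N–C with sp³ carbons and no adjacent C=O → amine (secondary).
  CO: –C(=O)– with carbon on both sides → ketone.
  CH2NHCH2: C–N–C with sp³ carbons and no adjacent C=O → amine (secondary).
  CH(CH2NH2): pendant –CH2NH2: N on sp³ C, no adjacent C=O → amine.
  CH(CN): pendant –C≡N: nitrile.
  CH(COCl): pendant –C(=O)X: carbonyl C bonded to C and halogen → acyl halide.
  CH=CH: C=C double bond → alkene.
  CH(NHCOCH3): pendant –NHC(=O)CH3: N bonded to a carbonyl → amide (not amine).
  CH(NH2): –NH2 on an sp³ carbon with no adjacent C=O → amine.
  CH(COOCH3): pendant –COOCH3: carbonyl C bonded to C and –OCH3 → ester.
  CH(CH2SH): pendant –CH2SH → thiol.
  CH(NH2): –NH2 on an sp³ carbon with no adjacent C=O → amine.
  CH2NH2: –NH2 on an sp³ carbon with no adjacent C=O → amine.
Amide appears at: CH(NHCOCH3) → 1.

1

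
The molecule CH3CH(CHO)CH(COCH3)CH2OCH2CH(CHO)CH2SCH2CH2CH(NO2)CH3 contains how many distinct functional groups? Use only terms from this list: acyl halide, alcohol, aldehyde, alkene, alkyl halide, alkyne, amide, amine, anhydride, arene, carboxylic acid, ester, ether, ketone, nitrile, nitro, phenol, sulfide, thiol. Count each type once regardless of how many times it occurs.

5

Working along the chain:
  CH(CHO): pendant –CHO: carbonyl C bonded to C and H → aldehyde.
  CH(COCH3): pendant –COCH3: carbonyl C bonded to two carbons → ketone.
  CH2OCH2: C–O–C with sp³ carbons on both sides and no adjacent C=O → ether.
  CH(CHO): pendant –CHO: carbonyl C bonded to C and H → aldehyde.
  CH2SCH2: C–S–C linkage → sulfide (thioether).
  CH(NO2): –NO2 on an sp³ carbon → nitro (the N=O is not a carbonyl).
Distinct types present: aldehyde, ether, ketone, nitro, sulfide.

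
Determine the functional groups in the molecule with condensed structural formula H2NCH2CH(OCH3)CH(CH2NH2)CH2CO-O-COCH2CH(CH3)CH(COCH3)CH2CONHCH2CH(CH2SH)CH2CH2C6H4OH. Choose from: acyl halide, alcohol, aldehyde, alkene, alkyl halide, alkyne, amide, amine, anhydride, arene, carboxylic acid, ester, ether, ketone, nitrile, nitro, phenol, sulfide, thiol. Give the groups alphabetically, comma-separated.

amide, amine, anhydride, arene, ether, ketone, phenol, thiol

Taking each segment in turn:
  H2NCH2: –NH2 on an sp³ carbon with no adjacent C=O → amine.
  CH(OCH3): pendant –OCH3: C–O–C with sp³ C, no adjacent C=O → ether.
  CH(CH2NH2): pendant –CH2NH2: N on sp³ C, no adjacent C=O → amine.
  CH2CO-O-COCH2: two acyl groups sharing one oxygen, –C(=O)–O–C(=O)– → anhydride.
  CH(COCH3): pendant –COCH3: carbonyl C bonded to two carbons → ketone.
  CH2CONHCH2: –C(=O)–N– linkage → amide (the N is not an amine).
  CH(CH2SH): pendant –CH2SH → thiol.
  C6H4OH: –OH attached directly to an aromatic ring → phenol (not alcohol); the ring itself is an arene.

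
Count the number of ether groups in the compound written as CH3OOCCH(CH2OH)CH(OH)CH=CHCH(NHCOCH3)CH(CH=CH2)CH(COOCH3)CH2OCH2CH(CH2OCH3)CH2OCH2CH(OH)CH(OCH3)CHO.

Taking each segment in turn:
  CH3OOC: CH3O–C(=O)–: carbonyl C bonded to C and to –OCH3 → ester (not ketone + ether).
  CH(CH2OH): pendant –CH2OH on an sp³ backbone C → alcohol.
  CH(OH): –OH on an sp³ carbon → alcohol (secondary).
  CH=CH: C=C double bond → alkene.
  CH(NHCOCH3): pendant –NHC(=O)CH3: N bonded to a carbonyl → amide (not amine).
  CH(CH=CH2): pendant –CH=CH2: C=C double bond → alkene.
  CH(COOCH3): pendant –COOCH3: carbonyl C bonded to C and –OCH3 → ester.
  CH2OCH2: C–O–C with sp³ carbons on both sides and no adjacent C=O → ether.
  CH(CH2OCH3): pendant –CH2OCH3: C–O–C linkage → ether.
  CH2OCH2: C–O–C with sp³ carbons on both sides and no adjacent C=O → ether.
  CH(OH): –OH on an sp³ carbon → alcohol (secondary).
  CH(OCH3): pendant –OCH3: C–O–C with sp³ C, no adjacent C=O → ether.
  CHO: terminal –CHO: carbonyl C bonded to H and C → aldehyde.
Ether appears at: CH2OCH2, CH(CH2OCH3), CH2OCH2, CH(OCH3) → 4.

4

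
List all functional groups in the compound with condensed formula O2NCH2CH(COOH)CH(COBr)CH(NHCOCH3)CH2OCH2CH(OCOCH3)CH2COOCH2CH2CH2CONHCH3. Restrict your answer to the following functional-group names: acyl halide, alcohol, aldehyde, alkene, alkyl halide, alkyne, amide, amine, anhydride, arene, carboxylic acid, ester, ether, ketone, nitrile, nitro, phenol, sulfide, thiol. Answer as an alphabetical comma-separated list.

–NO2 on carbon → nitro group.
pendant –COOH: carbonyl C bonded to C and –OH → carboxylic acid.
pendant –C(=O)X: carbonyl C bonded to C and halogen → acyl halide.
pendant –NHC(=O)CH3: N bonded to a carbonyl → amide (not amine).
C–O–C with sp³ carbons on both sides and no adjacent C=O → ether.
pendant –OC(=O)CH3: an acyloxy group → ester.
–C(=O)–O–C with C on the carbonyl side → ester.
–C(=O)NHCH3: carbonyl C bonded to C and to N → amide (the N is not an amine).

acyl halide, amide, carboxylic acid, ester, ether, nitro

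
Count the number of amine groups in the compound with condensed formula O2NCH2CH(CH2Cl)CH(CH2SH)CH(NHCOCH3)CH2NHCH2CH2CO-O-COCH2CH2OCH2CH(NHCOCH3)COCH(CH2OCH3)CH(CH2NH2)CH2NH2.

–NO2 on carbon → nitro group.
pendant –CH2X: halogen on sp³ carbon → alkyl halide.
pendant –CH2SH → thiol.
pendant –NHC(=O)CH3: N bonded to a carbonyl → amide (not amine).
C–N–C with sp³ carbons and no adjacent C=O → amine (secondary).
two acyl groups sharing one oxygen, –C(=O)–O–C(=O)– → anhydride.
C–O–C with sp³ carbons on both sides and no adjacent C=O → ether.
pendant –NHC(=O)CH3: N bonded to a carbonyl → amide (not amine).
–C(=O)– with carbon on both sides → ketone.
pendant –CH2OCH3: C–O–C linkage → ether.
pendant –CH2NH2: N on sp³ C, no adjacent C=O → amine.
–NH2 on an sp³ carbon with no adjacent C=O → amine.
Amine appears at: CH2NHCH2, CH(CH2NH2), CH2NH2 → 3.

3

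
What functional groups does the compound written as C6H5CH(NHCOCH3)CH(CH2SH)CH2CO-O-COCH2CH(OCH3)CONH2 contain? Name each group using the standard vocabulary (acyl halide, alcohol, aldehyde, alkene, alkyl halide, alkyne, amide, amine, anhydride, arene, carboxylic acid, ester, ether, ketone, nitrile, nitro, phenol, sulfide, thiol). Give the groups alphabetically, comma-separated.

amide, anhydride, arene, ether, thiol

Working along the chain:
  C6H5: C6H5– phenyl ring → arene.
  CH(NHCOCH3): pendant –NHC(=O)CH3: N bonded to a carbonyl → amide (not amine).
  CH(CH2SH): pendant –CH2SH → thiol.
  CH2CO-O-COCH2: two acyl groups sharing one oxygen, –C(=O)–O–C(=O)– → anhydride.
  CH(OCH3): pendant –OCH3: C–O–C with sp³ C, no adjacent C=O → ether.
  CONH2: –C(=O)NH2: carbonyl C bonded to C and to N → amide (the N is not a separate amine).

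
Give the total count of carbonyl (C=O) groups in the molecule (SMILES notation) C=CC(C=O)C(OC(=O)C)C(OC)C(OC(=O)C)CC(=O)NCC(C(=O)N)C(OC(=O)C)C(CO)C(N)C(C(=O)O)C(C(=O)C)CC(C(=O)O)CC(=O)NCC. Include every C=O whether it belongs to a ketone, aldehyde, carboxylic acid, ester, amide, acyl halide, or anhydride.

10

CH(CHO): aldehyde, 1 C=O (running total 1).
CH(OCOCH3): ester, 1 C=O (running total 2).
CH(OCOCH3): ester, 1 C=O (running total 3).
CH2CONHCH2: amide, 1 C=O (running total 4).
CH(CONH2): amide, 1 C=O (running total 5).
CH(OCOCH3): ester, 1 C=O (running total 6).
CH(COOH): carboxylic acid, 1 C=O (running total 7).
CH(COCH3): ketone, 1 C=O (running total 8).
CH(COOH): carboxylic acid, 1 C=O (running total 9).
CH2CONHCH2: amide, 1 C=O (running total 10).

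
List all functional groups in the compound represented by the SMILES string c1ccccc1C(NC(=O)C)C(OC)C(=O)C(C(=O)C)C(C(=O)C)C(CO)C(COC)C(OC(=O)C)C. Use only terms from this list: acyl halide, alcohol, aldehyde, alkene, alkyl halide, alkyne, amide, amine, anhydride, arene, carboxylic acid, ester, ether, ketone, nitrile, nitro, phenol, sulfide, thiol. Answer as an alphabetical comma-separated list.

alcohol, amide, arene, ester, ether, ketone

Working along the chain:
  C6H5: C6H5– phenyl ring → arene.
  CH(NHCOCH3): pendant –NHC(=O)CH3: N bonded to a carbonyl → amide (not amine).
  CH(OCH3): pendant –OCH3: C–O–C with sp³ C, no adjacent C=O → ether.
  CO: –C(=O)– with carbon on both sides → ketone.
  CH(COCH3): pendant –COCH3: carbonyl C bonded to two carbons → ketone.
  CH(COCH3): pendant –COCH3: carbonyl C bonded to two carbons → ketone.
  CH(CH2OH): pendant –CH2OH on an sp³ backbone C → alcohol.
  CH(CH2OCH3): pendant –CH2OCH3: C–O–C linkage → ether.
  CH(OCOCH3): pendant –OC(=O)CH3: an acyloxy group → ester.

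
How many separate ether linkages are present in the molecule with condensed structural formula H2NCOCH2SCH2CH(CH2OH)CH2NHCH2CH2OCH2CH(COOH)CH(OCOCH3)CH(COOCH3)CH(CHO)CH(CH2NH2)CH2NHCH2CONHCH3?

1

Reading the structure from left to right:
  H2NCO: –C(=O)NH2: carbonyl C bonded to C and to N → amide (the N is not a separate amine).
  CH2SCH2: C–S–C linkage → sulfide (thioether).
  CH(CH2OH): pendant –CH2OH on an sp³ backbone C → alcohol.
  CH2NHCH2: C–N–C with sp³ carbons and no adjacent C=O → amine (secondary).
  CH2OCH2: C–O–C with sp³ carbons on both sides and no adjacent C=O → ether.
  CH(COOH): pendant –COOH: carbonyl C bonded to C and –OH → carboxylic acid.
  CH(OCOCH3): pendant –OC(=O)CH3: an acyloxy group → ester.
  CH(COOCH3): pendant –COOCH3: carbonyl C bonded to C and –OCH3 → ester.
  CH(CHO): pendant –CHO: carbonyl C bonded to C and H → aldehyde.
  CH(CH2NH2): pendant –CH2NH2: N on sp³ C, no adjacent C=O → amine.
  CH2NHCH2: C–N–C with sp³ carbons and no adjacent C=O → amine (secondary).
  CONHCH3: –C(=O)NHCH3: carbonyl C bonded to C and to N → amide (the N is not an amine).
Ether appears at: CH2OCH2 → 1.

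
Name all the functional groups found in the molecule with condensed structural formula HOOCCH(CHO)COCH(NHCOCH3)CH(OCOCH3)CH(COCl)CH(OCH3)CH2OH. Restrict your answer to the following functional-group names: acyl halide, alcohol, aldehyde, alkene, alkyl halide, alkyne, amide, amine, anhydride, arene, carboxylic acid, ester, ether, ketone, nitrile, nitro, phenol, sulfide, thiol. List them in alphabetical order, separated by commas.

acyl halide, alcohol, aldehyde, amide, carboxylic acid, ester, ether, ketone

Taking each segment in turn:
  HOOC: –COOH: carbonyl C bonded to –OH and C → carboxylic acid (the –OH is not a separate alcohol).
  CH(CHO): pendant –CHO: carbonyl C bonded to C and H → aldehyde.
  CO: –C(=O)– with carbon on both sides → ketone.
  CH(NHCOCH3): pendant –NHC(=O)CH3: N bonded to a carbonyl → amide (not amine).
  CH(OCOCH3): pendant –OC(=O)CH3: an acyloxy group → ester.
  CH(COCl): pendant –C(=O)X: carbonyl C bonded to C and halogen → acyl halide.
  CH(OCH3): pendant –OCH3: C–O–C with sp³ C, no adjacent C=O → ether.
  CH2OH: –OH on an sp³ carbon → alcohol.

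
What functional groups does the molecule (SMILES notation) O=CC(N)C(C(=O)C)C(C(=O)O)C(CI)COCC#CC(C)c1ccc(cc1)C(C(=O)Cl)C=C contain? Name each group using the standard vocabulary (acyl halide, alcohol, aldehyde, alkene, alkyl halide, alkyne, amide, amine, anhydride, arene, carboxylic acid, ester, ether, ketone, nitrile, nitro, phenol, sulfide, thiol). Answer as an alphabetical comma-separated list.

Taking each segment in turn:
  OHC: terminal –CHO: carbonyl C bonded to H and C → aldehyde.
  CH(NH2): –NH2 on an sp³ carbon with no adjacent C=O → amine.
  CH(COCH3): pendant –COCH3: carbonyl C bonded to two carbons → ketone.
  CH(COOH): pendant –COOH: carbonyl C bonded to C and –OH → carboxylic acid.
  CH(CH2I): pendant –CH2X: halogen on sp³ carbon → alkyl halide.
  CH2OCH2: C–O–C with sp³ carbons on both sides and no adjacent C=O → ether.
  C≡C: C≡C triple bond → alkyne.
  C6H4: para-disubstituted benzene ring → arene.
  CH(COCl): pendant –C(=O)X: carbonyl C bonded to C and halogen → acyl halide.
  CH=CH2: C=C double bond → alkene.

acyl halide, aldehyde, alkene, alkyl halide, alkyne, amine, arene, carboxylic acid, ether, ketone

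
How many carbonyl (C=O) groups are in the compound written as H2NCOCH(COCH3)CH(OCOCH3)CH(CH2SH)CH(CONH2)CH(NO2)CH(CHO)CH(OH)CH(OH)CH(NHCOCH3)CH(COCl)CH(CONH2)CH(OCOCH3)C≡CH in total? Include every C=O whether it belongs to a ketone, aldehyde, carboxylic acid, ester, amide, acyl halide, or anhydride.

9

H2NCO: amide, 1 C=O (running total 1).
CH(COCH3): ketone, 1 C=O (running total 2).
CH(OCOCH3): ester, 1 C=O (running total 3).
CH(CONH2): amide, 1 C=O (running total 4).
CH(CHO): aldehyde, 1 C=O (running total 5).
CH(NHCOCH3): amide, 1 C=O (running total 6).
CH(COCl): acyl halide, 1 C=O (running total 7).
CH(CONH2): amide, 1 C=O (running total 8).
CH(OCOCH3): ester, 1 C=O (running total 9).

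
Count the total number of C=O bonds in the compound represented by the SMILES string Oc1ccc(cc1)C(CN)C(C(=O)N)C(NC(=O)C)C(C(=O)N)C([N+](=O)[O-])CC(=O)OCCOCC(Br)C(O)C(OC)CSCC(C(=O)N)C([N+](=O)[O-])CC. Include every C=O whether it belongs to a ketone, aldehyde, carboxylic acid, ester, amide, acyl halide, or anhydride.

5

CH(CONH2): amide, 1 C=O (running total 1).
CH(NHCOCH3): amide, 1 C=O (running total 2).
CH(CONH2): amide, 1 C=O (running total 3).
CH2COOCH2: ester, 1 C=O (running total 4).
CH(CONH2): amide, 1 C=O (running total 5).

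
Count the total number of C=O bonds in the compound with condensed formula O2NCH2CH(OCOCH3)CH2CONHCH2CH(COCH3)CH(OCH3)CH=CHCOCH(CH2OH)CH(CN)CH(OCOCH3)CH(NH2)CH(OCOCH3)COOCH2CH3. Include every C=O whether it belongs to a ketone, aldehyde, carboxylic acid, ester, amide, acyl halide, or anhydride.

7

CH(OCOCH3): ester, 1 C=O (running total 1).
CH2CONHCH2: amide, 1 C=O (running total 2).
CH(COCH3): ketone, 1 C=O (running total 3).
CO: ketone, 1 C=O (running total 4).
CH(OCOCH3): ester, 1 C=O (running total 5).
CH(OCOCH3): ester, 1 C=O (running total 6).
COOCH2CH3: ester, 1 C=O (running total 7).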